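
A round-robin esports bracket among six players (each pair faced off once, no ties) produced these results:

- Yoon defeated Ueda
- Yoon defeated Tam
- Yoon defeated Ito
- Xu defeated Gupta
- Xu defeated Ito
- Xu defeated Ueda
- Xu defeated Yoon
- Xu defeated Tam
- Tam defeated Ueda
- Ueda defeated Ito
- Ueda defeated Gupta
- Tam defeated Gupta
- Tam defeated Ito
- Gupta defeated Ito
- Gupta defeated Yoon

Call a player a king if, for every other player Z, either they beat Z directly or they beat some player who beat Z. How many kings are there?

Xu reaches everyone (king).
Ito cannot reach Xu, Tam, Gupta, Ueda, Yoon in two steps.
Tam cannot reach Xu in two steps.
Gupta cannot reach Xu in two steps.
Ueda cannot reach Xu, Tam in two steps.
Yoon cannot reach Xu in two steps.
Kings: Xu — 1.

1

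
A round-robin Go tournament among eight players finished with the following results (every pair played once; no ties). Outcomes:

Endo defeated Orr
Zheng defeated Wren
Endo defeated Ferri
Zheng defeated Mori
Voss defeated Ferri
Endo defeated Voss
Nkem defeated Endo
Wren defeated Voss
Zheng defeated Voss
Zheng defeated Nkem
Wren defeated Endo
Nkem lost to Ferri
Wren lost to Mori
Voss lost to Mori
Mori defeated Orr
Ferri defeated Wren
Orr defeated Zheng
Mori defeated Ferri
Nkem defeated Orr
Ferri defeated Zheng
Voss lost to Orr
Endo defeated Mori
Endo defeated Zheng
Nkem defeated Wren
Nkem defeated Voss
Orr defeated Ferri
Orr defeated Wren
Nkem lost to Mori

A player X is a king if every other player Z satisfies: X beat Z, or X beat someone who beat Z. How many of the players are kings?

6

Nkem reaches everyone (king).
Wren cannot reach Nkem in two steps.
Ferri reaches everyone (king).
Endo reaches everyone (king).
Voss cannot reach Endo, Mori, Orr in two steps.
Mori reaches everyone (king).
Zheng reaches everyone (king).
Orr reaches everyone (king).
Kings: Nkem, Ferri, Endo, Mori, Zheng, Orr — 6.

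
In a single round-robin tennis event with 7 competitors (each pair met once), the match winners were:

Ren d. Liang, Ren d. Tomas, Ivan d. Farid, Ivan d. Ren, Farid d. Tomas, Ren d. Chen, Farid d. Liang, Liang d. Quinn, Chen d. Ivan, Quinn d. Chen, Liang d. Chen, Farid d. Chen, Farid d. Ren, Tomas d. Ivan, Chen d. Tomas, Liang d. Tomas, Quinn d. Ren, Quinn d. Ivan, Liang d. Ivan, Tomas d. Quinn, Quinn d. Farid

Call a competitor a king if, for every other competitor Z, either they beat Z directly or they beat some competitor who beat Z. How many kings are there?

3

Farid reaches everyone (king).
Liang reaches everyone (king).
Tomas cannot reach Liang in two steps.
Chen cannot reach Liang in two steps.
Ren cannot reach Farid in two steps.
Ivan cannot reach Quinn in two steps.
Quinn reaches everyone (king).
Kings: Farid, Liang, Quinn — 3.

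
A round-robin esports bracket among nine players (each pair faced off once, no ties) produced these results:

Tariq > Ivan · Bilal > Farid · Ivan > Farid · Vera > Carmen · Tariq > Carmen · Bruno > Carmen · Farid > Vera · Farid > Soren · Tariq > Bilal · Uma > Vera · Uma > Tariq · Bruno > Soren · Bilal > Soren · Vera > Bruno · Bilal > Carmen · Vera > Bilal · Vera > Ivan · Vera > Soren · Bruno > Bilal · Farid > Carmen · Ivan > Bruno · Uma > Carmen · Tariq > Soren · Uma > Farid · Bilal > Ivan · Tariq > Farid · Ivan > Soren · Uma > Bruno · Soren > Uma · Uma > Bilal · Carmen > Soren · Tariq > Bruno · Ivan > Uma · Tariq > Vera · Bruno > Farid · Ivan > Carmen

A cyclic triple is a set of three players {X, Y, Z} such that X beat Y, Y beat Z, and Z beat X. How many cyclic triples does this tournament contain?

Win totals: Tariq 7, Bruno 4, Vera 5, Carmen 1, Bilal 4, Farid 3, Soren 1, Ivan 5, Uma 6.
A player with w wins dominates both others in C(w,2) triples; summing gives 21 + 6 + 10 + 0 + 6 + 3 + 0 + 10 + 15 = 71 transitive triples.
Total triples C(9,3) = 84, so cyclic triples = 84 − 71 = 13.

13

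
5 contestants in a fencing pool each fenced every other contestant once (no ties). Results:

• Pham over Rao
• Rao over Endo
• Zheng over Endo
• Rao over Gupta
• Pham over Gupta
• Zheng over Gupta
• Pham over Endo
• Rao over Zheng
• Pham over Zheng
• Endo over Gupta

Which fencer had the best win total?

Pham

Win totals: Endo 1, Pham 4, Rao 3, Gupta 0, Zheng 2.
Pham leads with 4 wins (next highest: 3).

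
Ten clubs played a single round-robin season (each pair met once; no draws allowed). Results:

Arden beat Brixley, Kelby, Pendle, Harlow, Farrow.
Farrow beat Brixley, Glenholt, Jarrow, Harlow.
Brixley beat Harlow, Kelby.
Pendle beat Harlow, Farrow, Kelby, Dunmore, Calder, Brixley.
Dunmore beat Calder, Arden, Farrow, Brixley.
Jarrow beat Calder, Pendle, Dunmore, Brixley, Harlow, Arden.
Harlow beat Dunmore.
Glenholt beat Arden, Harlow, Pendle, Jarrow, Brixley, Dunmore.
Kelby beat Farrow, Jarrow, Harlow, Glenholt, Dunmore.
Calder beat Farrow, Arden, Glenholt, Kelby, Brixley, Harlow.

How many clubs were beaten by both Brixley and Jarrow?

1

Brixley beat: Kelby, Harlow.
Jarrow beat: Calder, Pendle, Dunmore, Harlow, Brixley, Arden.
Both beat: Harlow — 1.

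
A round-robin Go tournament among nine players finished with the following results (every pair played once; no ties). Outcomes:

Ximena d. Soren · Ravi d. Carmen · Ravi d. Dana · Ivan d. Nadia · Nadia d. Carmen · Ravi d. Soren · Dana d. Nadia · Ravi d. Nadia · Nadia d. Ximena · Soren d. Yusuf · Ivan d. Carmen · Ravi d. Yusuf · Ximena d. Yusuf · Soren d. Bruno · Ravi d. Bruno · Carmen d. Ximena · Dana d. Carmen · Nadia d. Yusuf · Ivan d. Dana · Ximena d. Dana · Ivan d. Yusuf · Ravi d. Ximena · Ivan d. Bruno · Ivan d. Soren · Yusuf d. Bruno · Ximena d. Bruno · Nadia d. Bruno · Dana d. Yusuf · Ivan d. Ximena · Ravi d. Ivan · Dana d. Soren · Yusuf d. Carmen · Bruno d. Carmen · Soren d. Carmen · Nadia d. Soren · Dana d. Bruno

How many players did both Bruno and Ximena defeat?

Bruno beat: Carmen.
Ximena beat: Yusuf, Soren, Dana, Bruno.
No one was beaten by both.

0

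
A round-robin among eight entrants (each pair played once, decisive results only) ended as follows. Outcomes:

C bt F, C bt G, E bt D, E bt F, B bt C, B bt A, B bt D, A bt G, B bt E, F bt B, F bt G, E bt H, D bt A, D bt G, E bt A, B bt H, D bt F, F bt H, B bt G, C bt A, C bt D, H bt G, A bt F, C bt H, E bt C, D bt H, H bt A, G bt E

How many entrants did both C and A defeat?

2

C beat: A, D, F, G, H.
A beat: F, G.
Both beat: F, G — 2.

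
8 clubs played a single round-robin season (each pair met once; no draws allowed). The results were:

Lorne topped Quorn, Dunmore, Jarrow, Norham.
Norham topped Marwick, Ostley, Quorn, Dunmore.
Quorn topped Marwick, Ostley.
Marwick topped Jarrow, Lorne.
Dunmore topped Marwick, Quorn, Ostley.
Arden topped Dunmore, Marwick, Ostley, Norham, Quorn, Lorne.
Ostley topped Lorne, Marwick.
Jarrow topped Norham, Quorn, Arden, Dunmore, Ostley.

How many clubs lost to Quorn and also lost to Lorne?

Quorn beat: Marwick, Ostley.
Lorne beat: Quorn, Norham, Jarrow, Dunmore.
No one was beaten by both.

0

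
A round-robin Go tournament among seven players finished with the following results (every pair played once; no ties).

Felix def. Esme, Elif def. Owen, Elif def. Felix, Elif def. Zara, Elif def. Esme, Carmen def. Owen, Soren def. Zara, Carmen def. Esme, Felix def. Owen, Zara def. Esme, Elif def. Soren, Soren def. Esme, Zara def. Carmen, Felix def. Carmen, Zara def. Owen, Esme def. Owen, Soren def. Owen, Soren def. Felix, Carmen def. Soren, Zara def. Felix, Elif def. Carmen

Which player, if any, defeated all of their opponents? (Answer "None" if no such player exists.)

Elif

Elif has 6 wins out of 6 opponents — a perfect record.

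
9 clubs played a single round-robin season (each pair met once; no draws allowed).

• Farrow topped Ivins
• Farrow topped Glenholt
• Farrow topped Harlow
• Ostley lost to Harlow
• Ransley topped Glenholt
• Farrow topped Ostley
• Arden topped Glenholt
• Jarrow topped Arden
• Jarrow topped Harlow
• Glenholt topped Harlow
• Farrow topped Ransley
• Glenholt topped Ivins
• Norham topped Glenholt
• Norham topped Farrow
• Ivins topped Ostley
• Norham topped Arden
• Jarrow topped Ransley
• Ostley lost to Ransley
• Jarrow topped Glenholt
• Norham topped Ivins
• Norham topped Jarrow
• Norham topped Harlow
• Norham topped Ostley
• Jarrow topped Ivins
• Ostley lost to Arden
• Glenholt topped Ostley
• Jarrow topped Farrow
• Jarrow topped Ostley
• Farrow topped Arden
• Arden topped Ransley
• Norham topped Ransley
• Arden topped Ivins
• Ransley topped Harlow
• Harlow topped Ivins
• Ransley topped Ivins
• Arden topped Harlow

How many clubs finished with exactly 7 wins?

1

Win totals: Ransley 4, Ivins 1, Jarrow 7, Glenholt 3, Arden 5, Farrow 6, Harlow 2, Norham 8, Ostley 0.
Exactly 7: Jarrow — 1 club.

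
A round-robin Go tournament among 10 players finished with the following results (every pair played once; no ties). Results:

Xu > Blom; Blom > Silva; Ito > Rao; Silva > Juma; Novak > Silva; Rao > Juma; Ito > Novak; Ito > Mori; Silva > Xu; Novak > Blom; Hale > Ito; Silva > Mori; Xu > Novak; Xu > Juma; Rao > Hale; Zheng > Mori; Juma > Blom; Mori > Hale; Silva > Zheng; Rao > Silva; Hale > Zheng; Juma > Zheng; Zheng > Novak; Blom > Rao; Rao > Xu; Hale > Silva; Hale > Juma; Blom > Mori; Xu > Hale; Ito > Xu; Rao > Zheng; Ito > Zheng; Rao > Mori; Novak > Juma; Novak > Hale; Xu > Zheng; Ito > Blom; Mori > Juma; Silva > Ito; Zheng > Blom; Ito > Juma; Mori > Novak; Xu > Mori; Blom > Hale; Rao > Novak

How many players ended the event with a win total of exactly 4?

Win totals: Blom 4, Rao 7, Hale 4, Novak 4, Ito 7, Mori 3, Xu 6, Silva 5, Juma 2, Zheng 3.
Exactly 4: Blom, Hale, Novak — 3 players.

3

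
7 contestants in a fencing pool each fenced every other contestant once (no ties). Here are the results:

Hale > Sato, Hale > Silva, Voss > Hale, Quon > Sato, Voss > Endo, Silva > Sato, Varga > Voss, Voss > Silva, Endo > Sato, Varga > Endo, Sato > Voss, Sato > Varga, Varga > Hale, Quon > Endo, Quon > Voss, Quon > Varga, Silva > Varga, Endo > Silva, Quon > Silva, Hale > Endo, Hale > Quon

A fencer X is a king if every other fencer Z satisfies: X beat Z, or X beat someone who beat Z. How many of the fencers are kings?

4

Varga reaches everyone (king).
Quon reaches everyone (king).
Silva cannot reach Quon in two steps.
Endo cannot reach Quon, Hale in two steps.
Voss reaches everyone (king).
Sato cannot reach Quon in two steps.
Hale reaches everyone (king).
Kings: Varga, Quon, Voss, Hale — 4.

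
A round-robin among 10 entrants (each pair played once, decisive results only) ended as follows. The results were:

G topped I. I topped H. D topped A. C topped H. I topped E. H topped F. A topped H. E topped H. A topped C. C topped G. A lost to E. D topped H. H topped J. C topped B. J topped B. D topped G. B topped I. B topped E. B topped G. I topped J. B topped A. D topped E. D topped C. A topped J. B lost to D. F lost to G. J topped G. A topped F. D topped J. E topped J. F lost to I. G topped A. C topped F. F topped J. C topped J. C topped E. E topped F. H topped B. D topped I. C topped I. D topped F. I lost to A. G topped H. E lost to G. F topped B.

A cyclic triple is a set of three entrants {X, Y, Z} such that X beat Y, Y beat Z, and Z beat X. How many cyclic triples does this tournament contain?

Win totals: A 5, B 4, C 7, D 9, E 4, F 2, G 5, H 3, I 4, J 2.
An entrant with w wins dominates both others in C(w,2) triples; summing gives 10 + 6 + 21 + 36 + 6 + 1 + 10 + 3 + 6 + 1 = 100 transitive triples.
Total triples C(10,3) = 120, so cyclic triples = 120 − 100 = 20.

20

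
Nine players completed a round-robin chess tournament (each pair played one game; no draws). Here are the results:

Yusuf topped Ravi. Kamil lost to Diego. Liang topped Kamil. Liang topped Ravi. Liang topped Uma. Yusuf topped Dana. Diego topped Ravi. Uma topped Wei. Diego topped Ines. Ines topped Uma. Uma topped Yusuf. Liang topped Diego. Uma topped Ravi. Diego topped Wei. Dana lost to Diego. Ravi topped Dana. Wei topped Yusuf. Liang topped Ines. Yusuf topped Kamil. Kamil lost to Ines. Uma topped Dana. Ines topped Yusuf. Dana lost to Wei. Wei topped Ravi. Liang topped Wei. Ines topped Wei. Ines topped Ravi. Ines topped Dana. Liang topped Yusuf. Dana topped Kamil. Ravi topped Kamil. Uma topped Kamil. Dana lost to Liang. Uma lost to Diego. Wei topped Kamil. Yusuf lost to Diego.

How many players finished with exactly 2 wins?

1

Win totals: Ines 6, Kamil 0, Wei 4, Yusuf 3, Dana 1, Ravi 2, Uma 5, Liang 8, Diego 7.
Exactly 2: Ravi — 1 player.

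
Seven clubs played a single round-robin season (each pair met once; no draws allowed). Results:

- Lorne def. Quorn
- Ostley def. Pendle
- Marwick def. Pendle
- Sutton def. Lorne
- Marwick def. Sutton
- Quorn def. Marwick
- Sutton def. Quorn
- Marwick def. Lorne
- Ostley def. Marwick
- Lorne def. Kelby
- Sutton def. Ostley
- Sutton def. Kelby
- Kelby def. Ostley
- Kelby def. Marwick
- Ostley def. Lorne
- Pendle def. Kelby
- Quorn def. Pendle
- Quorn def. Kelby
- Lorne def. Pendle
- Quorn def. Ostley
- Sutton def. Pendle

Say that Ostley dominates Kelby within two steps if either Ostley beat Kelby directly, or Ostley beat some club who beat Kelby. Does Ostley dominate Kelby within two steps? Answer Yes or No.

Ostley did not beat Kelby directly.
Ostley beat Pendle, Lorne, Marwick. Of those, Pendle beat Kelby.

Yes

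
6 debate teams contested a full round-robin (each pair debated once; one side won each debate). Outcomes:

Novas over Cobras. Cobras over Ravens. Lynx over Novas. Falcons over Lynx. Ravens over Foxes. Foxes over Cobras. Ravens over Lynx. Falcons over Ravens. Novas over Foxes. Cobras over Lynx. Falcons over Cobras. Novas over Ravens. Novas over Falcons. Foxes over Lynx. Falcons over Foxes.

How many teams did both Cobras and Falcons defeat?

Cobras beat: Ravens, Lynx.
Falcons beat: Ravens, Lynx, Cobras, Foxes.
Both beat: Ravens, Lynx — 2.

2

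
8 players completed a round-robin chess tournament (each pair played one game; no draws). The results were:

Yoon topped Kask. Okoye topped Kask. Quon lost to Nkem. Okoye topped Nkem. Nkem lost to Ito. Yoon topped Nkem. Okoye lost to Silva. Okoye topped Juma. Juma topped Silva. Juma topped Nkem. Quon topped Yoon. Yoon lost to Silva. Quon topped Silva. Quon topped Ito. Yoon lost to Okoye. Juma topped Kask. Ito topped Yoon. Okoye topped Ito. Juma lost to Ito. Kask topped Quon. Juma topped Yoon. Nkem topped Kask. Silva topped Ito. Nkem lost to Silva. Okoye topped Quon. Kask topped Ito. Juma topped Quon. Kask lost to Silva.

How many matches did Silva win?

Silva's results: beat Ito, Okoye, Yoon, Kask, Nkem; lost to Quon, Juma.
That is 5 wins.

5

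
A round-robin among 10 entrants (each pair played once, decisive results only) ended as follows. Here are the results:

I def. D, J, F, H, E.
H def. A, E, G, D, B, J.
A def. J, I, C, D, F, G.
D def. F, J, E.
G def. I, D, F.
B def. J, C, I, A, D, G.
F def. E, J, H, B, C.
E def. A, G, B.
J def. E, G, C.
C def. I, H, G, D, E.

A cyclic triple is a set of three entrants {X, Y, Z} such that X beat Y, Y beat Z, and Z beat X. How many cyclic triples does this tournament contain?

33

Win totals: A 6, B 6, C 5, D 3, E 3, F 5, G 3, H 6, I 5, J 3.
An entrant with w wins dominates both others in C(w,2) triples; summing gives 15 + 15 + 10 + 3 + 3 + 10 + 3 + 15 + 10 + 3 = 87 transitive triples.
Total triples C(10,3) = 120, so cyclic triples = 120 − 87 = 33.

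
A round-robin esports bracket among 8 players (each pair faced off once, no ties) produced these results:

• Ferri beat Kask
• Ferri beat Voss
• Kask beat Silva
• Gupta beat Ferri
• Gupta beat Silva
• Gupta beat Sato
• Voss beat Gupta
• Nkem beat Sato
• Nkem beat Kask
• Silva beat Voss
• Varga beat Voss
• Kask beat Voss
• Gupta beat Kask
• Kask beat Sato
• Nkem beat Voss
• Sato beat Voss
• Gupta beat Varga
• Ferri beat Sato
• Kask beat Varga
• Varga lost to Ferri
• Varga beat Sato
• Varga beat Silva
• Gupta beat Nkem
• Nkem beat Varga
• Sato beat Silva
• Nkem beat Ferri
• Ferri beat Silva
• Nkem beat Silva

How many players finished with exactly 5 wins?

1

Win totals: Varga 3, Ferri 5, Gupta 6, Kask 4, Nkem 6, Sato 2, Voss 1, Silva 1.
Exactly 5: Ferri — 1 player.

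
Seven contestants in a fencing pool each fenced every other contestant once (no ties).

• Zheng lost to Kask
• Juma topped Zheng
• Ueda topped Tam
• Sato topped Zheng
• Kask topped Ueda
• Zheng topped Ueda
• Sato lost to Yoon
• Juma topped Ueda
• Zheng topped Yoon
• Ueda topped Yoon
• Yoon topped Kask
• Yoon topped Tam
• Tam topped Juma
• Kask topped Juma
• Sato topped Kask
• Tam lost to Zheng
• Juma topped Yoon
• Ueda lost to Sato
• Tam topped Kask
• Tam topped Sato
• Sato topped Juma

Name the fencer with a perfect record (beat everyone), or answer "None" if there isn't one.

Highest win total is Sato with 4 (out of 6 possible).
Sato lost to Tam, Yoon, so no fencer went undefeated.

None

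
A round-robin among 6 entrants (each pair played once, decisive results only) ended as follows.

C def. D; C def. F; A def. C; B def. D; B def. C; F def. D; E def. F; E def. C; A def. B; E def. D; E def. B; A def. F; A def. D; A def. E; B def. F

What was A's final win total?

A's results: beat B, C, D, E, F; lost to no one.
That is 5 wins.

5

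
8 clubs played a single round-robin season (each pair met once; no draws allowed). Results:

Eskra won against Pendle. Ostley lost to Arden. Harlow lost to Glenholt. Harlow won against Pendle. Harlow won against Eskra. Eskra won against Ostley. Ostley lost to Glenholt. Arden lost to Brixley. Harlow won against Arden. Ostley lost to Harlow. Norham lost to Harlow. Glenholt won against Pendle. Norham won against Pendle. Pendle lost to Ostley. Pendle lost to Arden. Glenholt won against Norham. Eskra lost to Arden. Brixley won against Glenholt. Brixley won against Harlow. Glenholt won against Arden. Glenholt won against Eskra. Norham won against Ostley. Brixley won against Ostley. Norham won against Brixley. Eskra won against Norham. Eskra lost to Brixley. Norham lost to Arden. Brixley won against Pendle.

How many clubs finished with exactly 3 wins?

Win totals: Norham 3, Pendle 0, Ostley 1, Glenholt 6, Eskra 3, Arden 4, Brixley 6, Harlow 5.
Exactly 3: Norham, Eskra — 2 clubs.

2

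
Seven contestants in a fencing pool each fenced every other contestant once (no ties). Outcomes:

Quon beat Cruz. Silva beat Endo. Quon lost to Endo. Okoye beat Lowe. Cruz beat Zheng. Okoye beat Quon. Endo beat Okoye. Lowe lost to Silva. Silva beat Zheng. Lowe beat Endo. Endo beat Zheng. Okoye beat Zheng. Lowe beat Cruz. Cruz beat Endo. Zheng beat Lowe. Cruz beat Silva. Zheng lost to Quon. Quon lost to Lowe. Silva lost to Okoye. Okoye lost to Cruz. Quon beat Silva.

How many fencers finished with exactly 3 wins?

4

Win totals: Silva 3, Lowe 3, Zheng 1, Cruz 4, Quon 3, Endo 3, Okoye 4.
Exactly 3: Silva, Lowe, Quon, Endo — 4 fencers.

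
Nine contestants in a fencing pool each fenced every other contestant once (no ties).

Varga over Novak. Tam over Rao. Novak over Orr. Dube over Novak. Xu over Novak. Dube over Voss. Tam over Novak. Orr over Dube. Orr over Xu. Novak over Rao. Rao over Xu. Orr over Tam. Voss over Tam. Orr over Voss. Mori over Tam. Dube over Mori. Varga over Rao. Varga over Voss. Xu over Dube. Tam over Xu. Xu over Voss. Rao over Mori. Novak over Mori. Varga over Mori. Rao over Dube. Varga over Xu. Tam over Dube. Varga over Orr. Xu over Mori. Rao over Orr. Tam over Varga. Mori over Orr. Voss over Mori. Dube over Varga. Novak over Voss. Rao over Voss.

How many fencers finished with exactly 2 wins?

2

Win totals: Varga 6, Novak 4, Orr 4, Xu 4, Tam 5, Dube 4, Mori 2, Voss 2, Rao 5.
Exactly 2: Mori, Voss — 2 fencers.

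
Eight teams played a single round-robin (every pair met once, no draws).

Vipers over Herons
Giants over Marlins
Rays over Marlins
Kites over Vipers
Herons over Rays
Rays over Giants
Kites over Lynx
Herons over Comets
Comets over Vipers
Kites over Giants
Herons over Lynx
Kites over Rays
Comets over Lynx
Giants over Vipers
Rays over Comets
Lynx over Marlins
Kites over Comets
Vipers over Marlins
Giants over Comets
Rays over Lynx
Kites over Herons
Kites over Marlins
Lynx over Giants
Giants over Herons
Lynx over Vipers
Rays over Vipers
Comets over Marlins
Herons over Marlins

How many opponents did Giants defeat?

4

Giants' results: beat Comets, Marlins, Vipers, Herons; lost to Kites, Lynx, Rays.
That is 4 wins.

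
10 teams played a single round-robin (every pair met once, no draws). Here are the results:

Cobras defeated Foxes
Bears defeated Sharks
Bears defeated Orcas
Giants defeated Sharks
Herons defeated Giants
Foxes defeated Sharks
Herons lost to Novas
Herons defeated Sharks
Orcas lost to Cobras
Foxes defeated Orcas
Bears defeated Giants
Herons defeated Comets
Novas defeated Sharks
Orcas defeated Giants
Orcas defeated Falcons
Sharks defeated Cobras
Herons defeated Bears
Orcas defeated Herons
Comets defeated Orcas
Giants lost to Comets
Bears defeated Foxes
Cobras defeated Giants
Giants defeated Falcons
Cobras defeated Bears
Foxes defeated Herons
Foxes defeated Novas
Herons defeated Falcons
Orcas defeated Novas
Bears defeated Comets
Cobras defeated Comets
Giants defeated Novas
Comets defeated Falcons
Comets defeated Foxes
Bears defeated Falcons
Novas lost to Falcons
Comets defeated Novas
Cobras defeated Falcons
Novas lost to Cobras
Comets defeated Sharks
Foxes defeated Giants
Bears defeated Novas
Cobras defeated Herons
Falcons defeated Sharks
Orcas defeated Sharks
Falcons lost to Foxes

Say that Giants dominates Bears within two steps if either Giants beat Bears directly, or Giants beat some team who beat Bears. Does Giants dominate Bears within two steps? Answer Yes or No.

Giants did not beat Bears directly.
Giants beat Sharks, Falcons, Novas, but each of them lost to Bears. No two-step path.

No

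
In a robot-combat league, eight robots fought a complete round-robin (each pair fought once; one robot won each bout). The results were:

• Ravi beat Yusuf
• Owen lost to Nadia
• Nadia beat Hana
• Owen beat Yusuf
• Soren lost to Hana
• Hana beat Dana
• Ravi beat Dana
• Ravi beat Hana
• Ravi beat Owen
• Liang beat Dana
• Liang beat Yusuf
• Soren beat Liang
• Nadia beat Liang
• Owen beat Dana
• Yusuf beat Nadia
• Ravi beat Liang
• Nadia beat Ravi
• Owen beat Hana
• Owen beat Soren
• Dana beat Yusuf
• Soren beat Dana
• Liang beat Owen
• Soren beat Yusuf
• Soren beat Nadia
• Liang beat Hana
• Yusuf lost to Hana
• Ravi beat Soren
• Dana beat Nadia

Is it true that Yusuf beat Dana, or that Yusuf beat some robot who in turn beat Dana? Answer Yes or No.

Yusuf did not beat Dana directly.
Yusuf beat Nadia, but each of them lost to Dana. No two-step path.

No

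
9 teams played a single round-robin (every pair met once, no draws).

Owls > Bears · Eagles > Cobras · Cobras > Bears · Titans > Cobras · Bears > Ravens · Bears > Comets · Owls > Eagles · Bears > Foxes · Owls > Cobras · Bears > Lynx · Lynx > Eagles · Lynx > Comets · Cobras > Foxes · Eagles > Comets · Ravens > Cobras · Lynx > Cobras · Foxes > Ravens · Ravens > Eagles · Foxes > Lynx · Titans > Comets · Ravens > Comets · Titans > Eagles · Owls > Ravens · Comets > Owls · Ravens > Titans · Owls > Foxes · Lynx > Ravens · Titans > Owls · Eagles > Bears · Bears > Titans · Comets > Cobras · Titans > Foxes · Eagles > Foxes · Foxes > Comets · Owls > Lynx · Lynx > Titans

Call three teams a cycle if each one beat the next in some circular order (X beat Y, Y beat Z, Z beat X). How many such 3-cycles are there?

Win totals: Owls 6, Ravens 4, Lynx 5, Eagles 4, Foxes 3, Bears 5, Comets 2, Cobras 2, Titans 5.
A team with w wins dominates both others in C(w,2) triples; summing gives 15 + 6 + 10 + 6 + 3 + 10 + 1 + 1 + 10 = 62 transitive triples.
Total triples C(9,3) = 84, so cyclic triples = 84 − 62 = 22.

22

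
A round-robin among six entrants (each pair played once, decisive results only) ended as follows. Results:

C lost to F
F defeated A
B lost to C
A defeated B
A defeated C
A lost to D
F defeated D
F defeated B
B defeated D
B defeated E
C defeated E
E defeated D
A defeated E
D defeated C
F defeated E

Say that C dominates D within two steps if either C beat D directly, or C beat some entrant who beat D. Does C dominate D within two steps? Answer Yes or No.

C did not beat D directly.
C beat B, E. Of those, B beat D.

Yes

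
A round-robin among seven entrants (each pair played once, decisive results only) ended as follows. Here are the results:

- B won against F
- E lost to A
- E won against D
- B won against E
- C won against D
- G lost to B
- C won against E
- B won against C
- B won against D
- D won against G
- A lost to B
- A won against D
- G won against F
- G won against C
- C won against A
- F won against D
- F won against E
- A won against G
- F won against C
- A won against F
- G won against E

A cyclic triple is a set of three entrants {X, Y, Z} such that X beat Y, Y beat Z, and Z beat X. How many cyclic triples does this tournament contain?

5

Win totals: A 4, B 6, C 3, D 1, E 1, F 3, G 3.
An entrant with w wins dominates both others in C(w,2) triples; summing gives 6 + 15 + 3 + 0 + 0 + 3 + 3 = 30 transitive triples.
Total triples C(7,3) = 35, so cyclic triples = 35 − 30 = 5.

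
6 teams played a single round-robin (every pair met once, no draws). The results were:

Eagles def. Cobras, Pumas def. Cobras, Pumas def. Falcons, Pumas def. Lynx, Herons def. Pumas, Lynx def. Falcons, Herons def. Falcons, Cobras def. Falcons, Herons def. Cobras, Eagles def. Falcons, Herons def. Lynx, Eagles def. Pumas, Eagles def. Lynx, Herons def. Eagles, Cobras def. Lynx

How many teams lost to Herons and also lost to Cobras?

Herons beat: Falcons, Lynx, Cobras, Eagles, Pumas.
Cobras beat: Falcons, Lynx.
Both beat: Falcons, Lynx — 2.

2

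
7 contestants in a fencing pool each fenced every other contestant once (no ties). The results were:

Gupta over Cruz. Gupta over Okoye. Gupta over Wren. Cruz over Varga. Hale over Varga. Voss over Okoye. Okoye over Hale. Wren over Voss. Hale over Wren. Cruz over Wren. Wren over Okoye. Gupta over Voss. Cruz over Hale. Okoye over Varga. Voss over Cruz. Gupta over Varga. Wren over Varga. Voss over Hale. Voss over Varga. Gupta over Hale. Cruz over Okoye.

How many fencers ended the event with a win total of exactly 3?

1

Win totals: Wren 3, Okoye 2, Cruz 4, Voss 4, Hale 2, Varga 0, Gupta 6.
Exactly 3: Wren — 1 fencer.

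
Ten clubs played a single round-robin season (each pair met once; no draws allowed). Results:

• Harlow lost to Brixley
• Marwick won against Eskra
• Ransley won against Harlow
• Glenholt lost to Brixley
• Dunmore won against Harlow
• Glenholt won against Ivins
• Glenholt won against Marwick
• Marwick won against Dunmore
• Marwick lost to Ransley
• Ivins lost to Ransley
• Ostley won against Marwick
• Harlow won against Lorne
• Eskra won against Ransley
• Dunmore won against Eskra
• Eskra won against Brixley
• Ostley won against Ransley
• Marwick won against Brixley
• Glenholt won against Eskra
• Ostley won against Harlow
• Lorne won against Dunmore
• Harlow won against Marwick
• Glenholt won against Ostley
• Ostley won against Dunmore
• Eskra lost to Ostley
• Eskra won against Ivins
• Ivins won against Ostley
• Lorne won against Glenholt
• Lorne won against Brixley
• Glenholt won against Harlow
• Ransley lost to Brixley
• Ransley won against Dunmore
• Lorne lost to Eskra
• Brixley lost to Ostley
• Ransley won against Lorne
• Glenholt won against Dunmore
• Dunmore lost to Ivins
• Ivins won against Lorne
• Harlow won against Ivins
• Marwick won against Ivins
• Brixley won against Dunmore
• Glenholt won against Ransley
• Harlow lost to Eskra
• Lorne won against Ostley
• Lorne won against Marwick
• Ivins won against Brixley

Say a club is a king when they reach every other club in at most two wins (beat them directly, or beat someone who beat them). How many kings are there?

8

Ivins reaches everyone (king).
Ransley reaches everyone (king).
Harlow cannot reach Ransley in two steps.
Ostley reaches everyone (king).
Marwick reaches everyone (king).
Eskra reaches everyone (king).
Lorne reaches everyone (king).
Brixley reaches everyone (king).
Glenholt reaches everyone (king).
Dunmore cannot reach Ostley, Glenholt in two steps.
Kings: Ivins, Ransley, Ostley, Marwick, Eskra, Lorne, Brixley, Glenholt — 8.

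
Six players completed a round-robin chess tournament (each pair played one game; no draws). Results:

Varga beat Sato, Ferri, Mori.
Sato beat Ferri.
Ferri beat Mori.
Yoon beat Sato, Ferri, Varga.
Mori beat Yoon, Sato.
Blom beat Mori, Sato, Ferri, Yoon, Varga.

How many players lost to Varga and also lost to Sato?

Varga beat: Sato, Ferri, Mori.
Sato beat: Ferri.
Both beat: Ferri — 1.

1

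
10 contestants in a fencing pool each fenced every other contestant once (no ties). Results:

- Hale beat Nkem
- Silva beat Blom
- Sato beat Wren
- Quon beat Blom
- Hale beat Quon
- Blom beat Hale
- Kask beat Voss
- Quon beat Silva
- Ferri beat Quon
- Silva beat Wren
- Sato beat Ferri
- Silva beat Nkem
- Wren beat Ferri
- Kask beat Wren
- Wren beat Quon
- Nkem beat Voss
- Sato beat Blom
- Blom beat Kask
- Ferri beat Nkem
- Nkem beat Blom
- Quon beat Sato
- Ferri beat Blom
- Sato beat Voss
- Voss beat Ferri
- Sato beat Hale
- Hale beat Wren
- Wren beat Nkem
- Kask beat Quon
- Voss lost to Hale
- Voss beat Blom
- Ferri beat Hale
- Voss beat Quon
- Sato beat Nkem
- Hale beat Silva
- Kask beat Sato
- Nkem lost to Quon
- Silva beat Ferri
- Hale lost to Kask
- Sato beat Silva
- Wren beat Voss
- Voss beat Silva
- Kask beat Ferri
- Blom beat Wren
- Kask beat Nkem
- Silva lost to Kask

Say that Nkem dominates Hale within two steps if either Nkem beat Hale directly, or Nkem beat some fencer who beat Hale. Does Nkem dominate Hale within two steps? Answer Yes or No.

Nkem did not beat Hale directly.
Nkem beat Voss, Blom. Of those, Blom beat Hale.

Yes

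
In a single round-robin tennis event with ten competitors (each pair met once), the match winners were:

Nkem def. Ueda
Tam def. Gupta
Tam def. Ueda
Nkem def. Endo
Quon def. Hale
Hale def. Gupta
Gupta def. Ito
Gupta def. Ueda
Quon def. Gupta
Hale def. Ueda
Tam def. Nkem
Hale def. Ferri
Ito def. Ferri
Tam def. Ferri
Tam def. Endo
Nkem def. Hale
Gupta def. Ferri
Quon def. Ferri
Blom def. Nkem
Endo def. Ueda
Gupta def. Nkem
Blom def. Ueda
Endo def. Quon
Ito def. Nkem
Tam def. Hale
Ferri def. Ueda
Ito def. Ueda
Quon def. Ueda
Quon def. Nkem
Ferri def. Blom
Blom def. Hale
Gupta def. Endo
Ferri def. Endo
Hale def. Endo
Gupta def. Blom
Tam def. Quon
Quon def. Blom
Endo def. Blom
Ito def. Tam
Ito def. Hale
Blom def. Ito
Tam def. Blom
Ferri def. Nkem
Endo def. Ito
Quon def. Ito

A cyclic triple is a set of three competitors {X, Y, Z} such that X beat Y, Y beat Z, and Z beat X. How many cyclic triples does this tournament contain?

Win totals: Ueda 0, Nkem 3, Tam 8, Ferri 4, Gupta 6, Quon 7, Endo 4, Hale 4, Blom 4, Ito 5.
A competitor with w wins dominates both others in C(w,2) triples; summing gives 0 + 3 + 28 + 6 + 15 + 21 + 6 + 6 + 6 + 10 = 101 transitive triples.
Total triples C(10,3) = 120, so cyclic triples = 120 − 101 = 19.

19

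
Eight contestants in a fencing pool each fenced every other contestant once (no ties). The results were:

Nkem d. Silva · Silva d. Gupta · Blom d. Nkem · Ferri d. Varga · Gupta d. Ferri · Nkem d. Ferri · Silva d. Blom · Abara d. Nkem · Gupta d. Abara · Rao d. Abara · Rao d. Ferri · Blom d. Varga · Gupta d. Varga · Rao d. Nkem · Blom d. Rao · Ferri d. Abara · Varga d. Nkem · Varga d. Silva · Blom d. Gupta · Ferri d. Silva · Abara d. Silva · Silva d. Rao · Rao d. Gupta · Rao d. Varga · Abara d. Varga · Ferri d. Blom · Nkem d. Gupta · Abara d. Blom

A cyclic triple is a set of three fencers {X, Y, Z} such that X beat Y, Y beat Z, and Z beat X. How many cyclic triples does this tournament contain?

18

Win totals: Varga 2, Ferri 4, Abara 4, Silva 3, Blom 4, Nkem 3, Gupta 3, Rao 5.
A fencer with w wins dominates both others in C(w,2) triples; summing gives 1 + 6 + 6 + 3 + 6 + 3 + 3 + 10 = 38 transitive triples.
Total triples C(8,3) = 56, so cyclic triples = 56 − 38 = 18.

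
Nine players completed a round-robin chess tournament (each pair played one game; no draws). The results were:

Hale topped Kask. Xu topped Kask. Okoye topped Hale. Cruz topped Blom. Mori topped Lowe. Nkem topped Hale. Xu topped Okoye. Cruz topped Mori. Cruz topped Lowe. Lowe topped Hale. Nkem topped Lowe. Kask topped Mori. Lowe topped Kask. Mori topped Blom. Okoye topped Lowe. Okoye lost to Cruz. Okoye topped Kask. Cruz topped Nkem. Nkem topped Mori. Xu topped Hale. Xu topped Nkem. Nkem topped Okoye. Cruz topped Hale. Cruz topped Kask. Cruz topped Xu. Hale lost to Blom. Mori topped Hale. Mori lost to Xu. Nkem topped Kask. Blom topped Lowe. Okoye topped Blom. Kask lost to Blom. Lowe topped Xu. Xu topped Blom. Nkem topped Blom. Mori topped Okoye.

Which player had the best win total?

Cruz

Win totals: Xu 6, Okoye 4, Blom 3, Hale 1, Kask 1, Cruz 8, Lowe 3, Mori 4, Nkem 6.
Cruz leads with 8 wins (next highest: 6).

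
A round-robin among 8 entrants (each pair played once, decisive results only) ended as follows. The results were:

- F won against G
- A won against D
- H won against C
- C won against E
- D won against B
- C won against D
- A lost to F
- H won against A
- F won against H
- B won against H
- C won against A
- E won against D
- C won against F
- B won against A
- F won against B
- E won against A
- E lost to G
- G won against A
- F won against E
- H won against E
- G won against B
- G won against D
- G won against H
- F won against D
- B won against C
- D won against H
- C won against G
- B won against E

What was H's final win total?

3

H's results: beat A, C, E; lost to B, D, F, G.
That is 3 wins.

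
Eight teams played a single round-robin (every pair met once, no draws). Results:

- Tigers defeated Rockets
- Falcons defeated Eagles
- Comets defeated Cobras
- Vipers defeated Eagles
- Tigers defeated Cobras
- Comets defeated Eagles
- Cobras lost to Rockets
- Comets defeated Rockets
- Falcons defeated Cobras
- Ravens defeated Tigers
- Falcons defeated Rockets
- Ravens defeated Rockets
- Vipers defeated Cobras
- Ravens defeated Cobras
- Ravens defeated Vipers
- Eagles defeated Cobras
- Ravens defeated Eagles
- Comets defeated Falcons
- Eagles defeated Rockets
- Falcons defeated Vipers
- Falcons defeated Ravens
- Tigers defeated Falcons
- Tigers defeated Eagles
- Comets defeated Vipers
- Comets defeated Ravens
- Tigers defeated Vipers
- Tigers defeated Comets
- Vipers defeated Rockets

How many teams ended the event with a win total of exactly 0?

1

Win totals: Rockets 1, Tigers 6, Falcons 5, Comets 6, Ravens 5, Eagles 2, Vipers 3, Cobras 0.
Exactly 0: Cobras — 1 team.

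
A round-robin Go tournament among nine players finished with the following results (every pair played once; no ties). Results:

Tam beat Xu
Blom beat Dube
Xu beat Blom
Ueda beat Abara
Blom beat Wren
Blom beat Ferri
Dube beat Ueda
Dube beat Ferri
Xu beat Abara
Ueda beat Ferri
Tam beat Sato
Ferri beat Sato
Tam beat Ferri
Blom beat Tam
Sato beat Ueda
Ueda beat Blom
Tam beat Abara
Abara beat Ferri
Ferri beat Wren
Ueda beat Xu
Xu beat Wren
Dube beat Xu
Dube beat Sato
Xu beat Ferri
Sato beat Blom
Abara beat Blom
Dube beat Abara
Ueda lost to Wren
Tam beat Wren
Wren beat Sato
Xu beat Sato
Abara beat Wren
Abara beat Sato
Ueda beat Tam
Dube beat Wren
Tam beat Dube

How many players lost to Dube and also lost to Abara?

Dube beat: Sato, Abara, Ueda, Wren, Xu, Ferri.
Abara beat: Sato, Wren, Blom, Ferri.
Both beat: Sato, Wren, Ferri — 3.

3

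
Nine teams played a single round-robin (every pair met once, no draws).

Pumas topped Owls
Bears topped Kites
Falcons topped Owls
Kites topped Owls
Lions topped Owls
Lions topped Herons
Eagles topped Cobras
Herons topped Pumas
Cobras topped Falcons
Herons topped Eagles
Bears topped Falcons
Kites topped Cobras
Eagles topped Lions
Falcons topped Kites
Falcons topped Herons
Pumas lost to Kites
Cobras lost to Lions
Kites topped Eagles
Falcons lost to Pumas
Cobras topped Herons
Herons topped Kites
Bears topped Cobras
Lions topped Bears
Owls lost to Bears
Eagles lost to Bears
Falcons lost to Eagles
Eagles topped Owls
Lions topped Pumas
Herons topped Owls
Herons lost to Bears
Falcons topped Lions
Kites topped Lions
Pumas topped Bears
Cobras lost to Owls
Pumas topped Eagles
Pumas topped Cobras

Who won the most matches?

Win totals: Bears 6, Falcons 4, Lions 5, Owls 1, Eagles 4, Kites 5, Cobras 2, Pumas 5, Herons 4.
Bears leads with 6 wins (next highest: 5).

Bears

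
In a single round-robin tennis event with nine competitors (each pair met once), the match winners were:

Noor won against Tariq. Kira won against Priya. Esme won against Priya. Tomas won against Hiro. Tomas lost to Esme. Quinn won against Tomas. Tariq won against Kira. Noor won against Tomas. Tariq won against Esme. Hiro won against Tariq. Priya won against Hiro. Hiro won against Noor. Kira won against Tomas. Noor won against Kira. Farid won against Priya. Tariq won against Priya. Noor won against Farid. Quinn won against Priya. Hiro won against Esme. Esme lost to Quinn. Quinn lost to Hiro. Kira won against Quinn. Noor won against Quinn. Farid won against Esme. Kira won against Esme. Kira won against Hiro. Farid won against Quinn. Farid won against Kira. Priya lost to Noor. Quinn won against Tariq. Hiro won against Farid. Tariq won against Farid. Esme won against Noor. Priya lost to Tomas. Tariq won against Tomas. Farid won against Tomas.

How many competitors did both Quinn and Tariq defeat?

3

Quinn beat: Esme, Priya, Tomas, Tariq.
Tariq beat: Esme, Farid, Kira, Priya, Tomas.
Both beat: Esme, Priya, Tomas — 3.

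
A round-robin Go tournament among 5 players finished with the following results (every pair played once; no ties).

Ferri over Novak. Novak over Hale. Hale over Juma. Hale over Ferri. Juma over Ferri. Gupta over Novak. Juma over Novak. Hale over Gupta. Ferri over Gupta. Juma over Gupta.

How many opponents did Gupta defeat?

Gupta's results: beat Novak; lost to Juma, Ferri, Hale.
That is 1 win.

1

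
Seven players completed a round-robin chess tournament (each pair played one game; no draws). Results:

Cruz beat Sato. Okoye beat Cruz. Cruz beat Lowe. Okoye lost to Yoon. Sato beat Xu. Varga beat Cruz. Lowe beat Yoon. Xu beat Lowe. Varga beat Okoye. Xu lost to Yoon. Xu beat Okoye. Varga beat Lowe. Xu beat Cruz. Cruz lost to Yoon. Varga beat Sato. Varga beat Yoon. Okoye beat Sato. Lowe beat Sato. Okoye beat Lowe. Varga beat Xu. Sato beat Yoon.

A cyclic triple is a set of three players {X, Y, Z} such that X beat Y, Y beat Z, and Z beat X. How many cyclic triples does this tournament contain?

8

Win totals: Varga 6, Okoye 3, Yoon 3, Cruz 2, Sato 2, Xu 3, Lowe 2.
A player with w wins dominates both others in C(w,2) triples; summing gives 15 + 3 + 3 + 1 + 1 + 3 + 1 = 27 transitive triples.
Total triples C(7,3) = 35, so cyclic triples = 35 − 27 = 8.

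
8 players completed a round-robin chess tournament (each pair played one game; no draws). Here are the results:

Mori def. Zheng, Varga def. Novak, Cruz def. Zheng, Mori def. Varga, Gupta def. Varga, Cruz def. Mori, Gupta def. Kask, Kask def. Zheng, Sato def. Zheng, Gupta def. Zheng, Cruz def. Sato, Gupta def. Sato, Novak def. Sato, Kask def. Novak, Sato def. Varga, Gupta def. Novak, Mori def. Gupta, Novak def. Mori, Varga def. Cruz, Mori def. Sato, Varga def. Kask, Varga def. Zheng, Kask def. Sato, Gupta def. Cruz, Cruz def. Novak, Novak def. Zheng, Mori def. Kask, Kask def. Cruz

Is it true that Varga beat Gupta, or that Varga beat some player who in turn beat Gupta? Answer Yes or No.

No

Varga did not beat Gupta directly.
Varga beat Kask, Cruz, Zheng, Novak, but each of them lost to Gupta. No two-step path.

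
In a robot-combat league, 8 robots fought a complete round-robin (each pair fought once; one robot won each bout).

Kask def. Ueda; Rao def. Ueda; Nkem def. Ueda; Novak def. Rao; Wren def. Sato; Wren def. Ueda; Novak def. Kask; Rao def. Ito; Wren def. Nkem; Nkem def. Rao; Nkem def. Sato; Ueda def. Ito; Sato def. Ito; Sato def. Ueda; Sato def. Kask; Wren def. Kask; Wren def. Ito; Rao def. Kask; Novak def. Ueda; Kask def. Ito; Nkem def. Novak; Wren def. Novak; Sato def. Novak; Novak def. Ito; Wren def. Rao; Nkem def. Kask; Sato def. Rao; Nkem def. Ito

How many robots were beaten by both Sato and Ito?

0

Sato beat: Rao, Novak, Ito, Ueda, Kask.
Ito beat: no one.
No one was beaten by both.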